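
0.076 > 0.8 False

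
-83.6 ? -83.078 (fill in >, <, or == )<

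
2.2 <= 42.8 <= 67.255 True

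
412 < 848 True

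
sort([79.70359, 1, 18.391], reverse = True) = [79.70359, 18.391, 1]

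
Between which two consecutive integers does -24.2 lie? -25 and -24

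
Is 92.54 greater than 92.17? Yes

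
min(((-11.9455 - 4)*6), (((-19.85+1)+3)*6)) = -95.673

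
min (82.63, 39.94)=39.94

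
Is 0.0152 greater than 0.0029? Yes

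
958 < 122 False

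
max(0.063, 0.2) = 0.2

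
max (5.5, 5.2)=5.5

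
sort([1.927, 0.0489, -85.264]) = [-85.264, 0.0489, 1.927]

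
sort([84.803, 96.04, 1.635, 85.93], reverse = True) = [96.04, 85.93, 84.803, 1.635]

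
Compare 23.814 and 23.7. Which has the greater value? 23.814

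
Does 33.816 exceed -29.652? Yes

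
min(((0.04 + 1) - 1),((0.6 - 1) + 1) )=0.04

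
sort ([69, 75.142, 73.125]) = [69, 73.125, 75.142]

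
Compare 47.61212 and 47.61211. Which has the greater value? 47.61212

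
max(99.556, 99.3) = 99.556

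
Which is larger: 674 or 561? 674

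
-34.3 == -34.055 False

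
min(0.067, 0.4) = 0.067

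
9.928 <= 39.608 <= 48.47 True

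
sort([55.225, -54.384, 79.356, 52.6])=[-54.384, 52.6, 55.225, 79.356]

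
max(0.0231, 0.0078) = 0.0231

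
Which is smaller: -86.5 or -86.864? -86.864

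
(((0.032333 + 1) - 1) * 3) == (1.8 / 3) False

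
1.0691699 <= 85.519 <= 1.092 False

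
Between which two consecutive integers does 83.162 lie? 83 and 84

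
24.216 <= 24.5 True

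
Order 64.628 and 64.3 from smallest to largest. 64.3, 64.628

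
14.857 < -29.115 False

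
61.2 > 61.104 True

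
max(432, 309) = 432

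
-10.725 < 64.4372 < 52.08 False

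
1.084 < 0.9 False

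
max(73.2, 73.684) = 73.684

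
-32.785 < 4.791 True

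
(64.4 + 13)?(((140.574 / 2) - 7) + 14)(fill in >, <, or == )>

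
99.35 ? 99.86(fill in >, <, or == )<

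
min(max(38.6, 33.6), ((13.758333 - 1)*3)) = 38.274999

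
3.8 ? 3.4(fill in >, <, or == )>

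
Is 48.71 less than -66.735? No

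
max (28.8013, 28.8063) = 28.8063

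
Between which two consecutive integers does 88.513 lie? 88 and 89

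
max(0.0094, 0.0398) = 0.0398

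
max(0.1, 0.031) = 0.1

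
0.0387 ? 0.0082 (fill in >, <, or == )>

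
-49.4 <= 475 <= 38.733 False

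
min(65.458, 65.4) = 65.4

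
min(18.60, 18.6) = 18.60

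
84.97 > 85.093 False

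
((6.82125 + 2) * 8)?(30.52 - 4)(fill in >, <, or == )>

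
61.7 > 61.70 False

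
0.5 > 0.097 True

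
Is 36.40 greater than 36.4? No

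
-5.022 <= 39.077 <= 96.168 True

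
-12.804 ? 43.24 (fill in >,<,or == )<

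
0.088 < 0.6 True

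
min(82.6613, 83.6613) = 82.6613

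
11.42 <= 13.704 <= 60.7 True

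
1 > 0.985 True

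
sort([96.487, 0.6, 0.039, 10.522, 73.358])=[0.039, 0.6, 10.522, 73.358, 96.487]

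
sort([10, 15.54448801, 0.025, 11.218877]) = [0.025, 10, 11.218877, 15.54448801]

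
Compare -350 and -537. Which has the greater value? -350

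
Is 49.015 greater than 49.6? No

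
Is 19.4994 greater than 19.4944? Yes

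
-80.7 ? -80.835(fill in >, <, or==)>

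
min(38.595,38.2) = 38.2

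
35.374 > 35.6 False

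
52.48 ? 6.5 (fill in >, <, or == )>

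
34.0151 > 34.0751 False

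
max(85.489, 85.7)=85.7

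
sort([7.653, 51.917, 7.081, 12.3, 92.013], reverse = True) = [92.013, 51.917, 12.3, 7.653, 7.081]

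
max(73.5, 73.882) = 73.882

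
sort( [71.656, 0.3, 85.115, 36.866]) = [0.3, 36.866, 71.656, 85.115]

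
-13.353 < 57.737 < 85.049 True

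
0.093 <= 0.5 True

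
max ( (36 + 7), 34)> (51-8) False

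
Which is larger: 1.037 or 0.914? 1.037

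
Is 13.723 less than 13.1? No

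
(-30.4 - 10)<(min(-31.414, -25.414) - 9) False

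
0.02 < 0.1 True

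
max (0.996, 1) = 1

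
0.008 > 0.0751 False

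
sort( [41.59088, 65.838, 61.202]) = [41.59088, 61.202, 65.838]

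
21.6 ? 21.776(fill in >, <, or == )<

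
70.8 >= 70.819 False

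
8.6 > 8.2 True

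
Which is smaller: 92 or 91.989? 91.989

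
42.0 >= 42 True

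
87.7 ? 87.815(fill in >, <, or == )<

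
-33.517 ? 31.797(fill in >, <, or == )<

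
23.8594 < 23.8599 True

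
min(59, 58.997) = 58.997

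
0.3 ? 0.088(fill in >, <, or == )>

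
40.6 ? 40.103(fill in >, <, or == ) >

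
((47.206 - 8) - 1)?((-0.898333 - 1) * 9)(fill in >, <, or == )>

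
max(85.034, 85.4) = 85.4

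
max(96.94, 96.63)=96.94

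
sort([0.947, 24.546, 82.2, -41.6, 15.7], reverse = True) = [82.2, 24.546, 15.7, 0.947, -41.6]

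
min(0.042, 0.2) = 0.042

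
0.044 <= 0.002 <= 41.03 False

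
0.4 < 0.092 False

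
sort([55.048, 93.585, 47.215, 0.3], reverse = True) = [93.585, 55.048, 47.215, 0.3]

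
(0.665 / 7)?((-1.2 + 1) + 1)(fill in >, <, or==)<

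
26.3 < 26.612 True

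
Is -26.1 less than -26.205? No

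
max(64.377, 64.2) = 64.377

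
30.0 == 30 True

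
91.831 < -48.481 False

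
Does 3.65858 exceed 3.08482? Yes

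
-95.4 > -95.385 False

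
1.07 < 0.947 False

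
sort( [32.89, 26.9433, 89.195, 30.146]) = [26.9433, 30.146, 32.89, 89.195]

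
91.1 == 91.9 False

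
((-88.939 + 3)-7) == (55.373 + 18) False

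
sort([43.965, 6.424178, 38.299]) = [6.424178, 38.299, 43.965]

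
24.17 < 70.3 True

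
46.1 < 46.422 True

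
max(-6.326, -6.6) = -6.326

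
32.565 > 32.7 False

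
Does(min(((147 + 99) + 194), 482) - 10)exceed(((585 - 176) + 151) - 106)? No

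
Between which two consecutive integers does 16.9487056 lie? 16 and 17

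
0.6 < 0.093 False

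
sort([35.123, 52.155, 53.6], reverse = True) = [53.6, 52.155, 35.123]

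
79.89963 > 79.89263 True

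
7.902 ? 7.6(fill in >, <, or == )>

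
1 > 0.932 True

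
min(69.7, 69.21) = 69.21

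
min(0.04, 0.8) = 0.04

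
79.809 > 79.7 True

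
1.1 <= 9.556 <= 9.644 True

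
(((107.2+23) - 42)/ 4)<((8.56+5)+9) True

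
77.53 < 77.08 False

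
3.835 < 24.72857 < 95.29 True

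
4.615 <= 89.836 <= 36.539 False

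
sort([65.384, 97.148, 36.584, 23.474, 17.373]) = [17.373, 23.474, 36.584, 65.384, 97.148]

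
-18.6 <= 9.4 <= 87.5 True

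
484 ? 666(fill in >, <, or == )<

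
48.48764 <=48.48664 False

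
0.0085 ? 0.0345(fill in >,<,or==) <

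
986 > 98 True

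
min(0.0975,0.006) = 0.006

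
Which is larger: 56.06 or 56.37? 56.37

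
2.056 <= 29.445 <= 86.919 True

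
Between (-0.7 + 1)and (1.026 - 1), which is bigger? (-0.7 + 1)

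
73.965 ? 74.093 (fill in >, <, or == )<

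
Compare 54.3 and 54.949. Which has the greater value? 54.949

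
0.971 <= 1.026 True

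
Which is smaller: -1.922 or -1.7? -1.922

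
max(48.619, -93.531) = 48.619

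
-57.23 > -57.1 False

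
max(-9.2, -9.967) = -9.2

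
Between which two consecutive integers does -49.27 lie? -50 and -49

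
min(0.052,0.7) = 0.052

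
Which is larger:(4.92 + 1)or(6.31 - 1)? (4.92 + 1)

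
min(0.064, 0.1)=0.064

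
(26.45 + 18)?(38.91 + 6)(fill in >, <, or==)<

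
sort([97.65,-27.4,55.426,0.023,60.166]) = [-27.4,0.023,55.426,60.166,97.65]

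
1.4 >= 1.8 False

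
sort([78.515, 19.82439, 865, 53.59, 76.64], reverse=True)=[865, 78.515, 76.64, 53.59, 19.82439]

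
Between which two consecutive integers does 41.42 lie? 41 and 42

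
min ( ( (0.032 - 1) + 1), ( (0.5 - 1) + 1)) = 0.032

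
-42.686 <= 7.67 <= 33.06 True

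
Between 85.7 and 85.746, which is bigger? 85.746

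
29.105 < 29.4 True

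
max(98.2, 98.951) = 98.951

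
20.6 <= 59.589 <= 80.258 True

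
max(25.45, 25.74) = 25.74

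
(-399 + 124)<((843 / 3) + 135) True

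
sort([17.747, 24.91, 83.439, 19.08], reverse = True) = [83.439, 24.91, 19.08, 17.747]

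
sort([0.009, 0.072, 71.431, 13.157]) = [0.009, 0.072, 13.157, 71.431]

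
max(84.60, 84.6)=84.6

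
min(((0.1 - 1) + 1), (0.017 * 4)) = 0.068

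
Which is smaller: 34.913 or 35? 34.913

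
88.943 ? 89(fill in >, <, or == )<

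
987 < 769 False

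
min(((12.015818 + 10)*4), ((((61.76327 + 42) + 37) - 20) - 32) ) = 88.063272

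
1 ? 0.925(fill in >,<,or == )>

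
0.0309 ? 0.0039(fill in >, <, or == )>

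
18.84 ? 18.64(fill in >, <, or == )>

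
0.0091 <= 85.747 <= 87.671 True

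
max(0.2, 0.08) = 0.2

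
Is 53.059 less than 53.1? Yes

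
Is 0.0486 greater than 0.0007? Yes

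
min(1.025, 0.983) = 0.983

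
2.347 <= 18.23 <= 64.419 True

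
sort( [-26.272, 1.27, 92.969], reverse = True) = [92.969, 1.27, -26.272]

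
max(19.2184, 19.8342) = 19.8342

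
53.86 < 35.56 False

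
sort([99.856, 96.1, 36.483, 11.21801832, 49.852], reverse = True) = [99.856, 96.1, 49.852, 36.483, 11.21801832]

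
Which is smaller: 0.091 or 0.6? 0.091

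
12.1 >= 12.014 True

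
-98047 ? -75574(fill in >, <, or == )<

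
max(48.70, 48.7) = 48.7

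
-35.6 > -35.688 True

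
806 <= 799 False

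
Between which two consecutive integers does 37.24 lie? 37 and 38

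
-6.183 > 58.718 False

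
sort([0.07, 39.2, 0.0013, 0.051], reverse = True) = [39.2, 0.07, 0.051, 0.0013]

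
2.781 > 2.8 False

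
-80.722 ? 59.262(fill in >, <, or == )<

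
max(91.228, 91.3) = 91.3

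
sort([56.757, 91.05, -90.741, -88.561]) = [-90.741, -88.561, 56.757, 91.05]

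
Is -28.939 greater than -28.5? No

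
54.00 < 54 False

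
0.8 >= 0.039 True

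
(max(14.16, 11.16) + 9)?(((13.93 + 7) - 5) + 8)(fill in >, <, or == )<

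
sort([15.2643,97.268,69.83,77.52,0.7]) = [0.7,15.2643,69.83,77.52,97.268]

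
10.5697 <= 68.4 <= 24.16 False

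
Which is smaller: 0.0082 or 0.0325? 0.0082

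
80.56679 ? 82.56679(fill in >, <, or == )<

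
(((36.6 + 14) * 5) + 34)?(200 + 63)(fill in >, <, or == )>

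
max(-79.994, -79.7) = -79.7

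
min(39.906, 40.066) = 39.906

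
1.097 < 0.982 False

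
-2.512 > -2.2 False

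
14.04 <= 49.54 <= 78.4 True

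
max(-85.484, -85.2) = -85.2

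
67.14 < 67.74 True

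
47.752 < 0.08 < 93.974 False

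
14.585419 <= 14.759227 True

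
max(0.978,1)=1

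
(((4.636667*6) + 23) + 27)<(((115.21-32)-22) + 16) False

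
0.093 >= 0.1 False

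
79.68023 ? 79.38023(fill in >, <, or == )>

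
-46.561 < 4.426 True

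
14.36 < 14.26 False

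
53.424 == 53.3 False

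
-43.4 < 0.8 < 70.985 True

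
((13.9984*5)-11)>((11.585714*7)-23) True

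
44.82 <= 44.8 False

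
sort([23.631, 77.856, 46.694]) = [23.631, 46.694, 77.856]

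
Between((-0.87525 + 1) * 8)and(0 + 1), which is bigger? (0 + 1)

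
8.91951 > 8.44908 True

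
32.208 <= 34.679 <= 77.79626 True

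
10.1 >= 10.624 False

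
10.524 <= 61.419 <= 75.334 True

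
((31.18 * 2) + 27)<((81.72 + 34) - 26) True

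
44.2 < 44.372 True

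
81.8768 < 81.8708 False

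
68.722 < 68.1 False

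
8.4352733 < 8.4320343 False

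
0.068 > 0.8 False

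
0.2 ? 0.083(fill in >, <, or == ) >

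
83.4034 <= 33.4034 False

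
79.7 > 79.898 False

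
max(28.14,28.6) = 28.6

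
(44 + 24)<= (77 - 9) True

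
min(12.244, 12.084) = 12.084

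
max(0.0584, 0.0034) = 0.0584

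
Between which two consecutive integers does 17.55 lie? 17 and 18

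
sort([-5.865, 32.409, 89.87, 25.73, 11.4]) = [-5.865, 11.4, 25.73, 32.409, 89.87]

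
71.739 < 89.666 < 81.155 False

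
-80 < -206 False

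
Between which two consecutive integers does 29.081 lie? 29 and 30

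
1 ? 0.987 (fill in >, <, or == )>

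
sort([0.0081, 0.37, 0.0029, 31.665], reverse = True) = [31.665, 0.37, 0.0081, 0.0029]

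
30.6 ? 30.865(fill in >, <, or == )<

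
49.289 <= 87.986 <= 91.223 True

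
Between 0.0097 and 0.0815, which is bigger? 0.0815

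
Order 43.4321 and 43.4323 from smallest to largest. 43.4321, 43.4323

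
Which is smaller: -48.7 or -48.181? -48.7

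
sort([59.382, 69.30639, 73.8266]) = [59.382, 69.30639, 73.8266]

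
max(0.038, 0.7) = 0.7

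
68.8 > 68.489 True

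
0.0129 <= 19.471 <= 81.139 True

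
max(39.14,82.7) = 82.7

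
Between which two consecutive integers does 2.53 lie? 2 and 3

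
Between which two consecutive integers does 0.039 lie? 0 and 1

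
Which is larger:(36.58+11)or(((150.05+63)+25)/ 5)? (((150.05+63)+25)/ 5)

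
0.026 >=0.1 False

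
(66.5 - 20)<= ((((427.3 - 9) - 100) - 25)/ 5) True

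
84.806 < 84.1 False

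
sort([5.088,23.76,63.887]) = [5.088,23.76,63.887]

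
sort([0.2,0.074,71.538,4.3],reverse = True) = [71.538,4.3,0.2,0.074]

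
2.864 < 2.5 False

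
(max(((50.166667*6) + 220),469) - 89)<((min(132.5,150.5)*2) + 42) False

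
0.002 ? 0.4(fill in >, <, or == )<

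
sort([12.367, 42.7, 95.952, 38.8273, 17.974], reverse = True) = [95.952, 42.7, 38.8273, 17.974, 12.367]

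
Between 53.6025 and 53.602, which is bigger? 53.6025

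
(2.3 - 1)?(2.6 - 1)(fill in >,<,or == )<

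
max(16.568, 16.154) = 16.568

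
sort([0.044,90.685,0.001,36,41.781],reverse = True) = [90.685,41.781,36,0.044,0.001]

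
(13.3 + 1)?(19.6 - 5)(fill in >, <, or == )<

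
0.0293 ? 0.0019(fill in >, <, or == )>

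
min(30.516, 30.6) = 30.516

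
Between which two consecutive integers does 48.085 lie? 48 and 49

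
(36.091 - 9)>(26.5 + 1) False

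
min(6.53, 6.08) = 6.08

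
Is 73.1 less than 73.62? Yes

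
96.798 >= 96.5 True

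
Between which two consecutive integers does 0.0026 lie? 0 and 1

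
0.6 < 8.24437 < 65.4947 True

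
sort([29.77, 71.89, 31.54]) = [29.77, 31.54, 71.89]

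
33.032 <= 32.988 False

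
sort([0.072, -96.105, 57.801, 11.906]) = [-96.105, 0.072, 11.906, 57.801]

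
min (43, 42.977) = 42.977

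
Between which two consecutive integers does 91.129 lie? 91 and 92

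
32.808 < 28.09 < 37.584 False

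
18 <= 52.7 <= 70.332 True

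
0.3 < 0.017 False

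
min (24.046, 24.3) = 24.046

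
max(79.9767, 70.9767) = 79.9767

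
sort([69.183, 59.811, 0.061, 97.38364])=[0.061, 59.811, 69.183, 97.38364]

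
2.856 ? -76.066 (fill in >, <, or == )>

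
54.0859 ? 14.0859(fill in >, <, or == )>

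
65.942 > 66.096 False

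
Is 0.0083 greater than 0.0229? No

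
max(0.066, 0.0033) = 0.066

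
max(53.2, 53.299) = 53.299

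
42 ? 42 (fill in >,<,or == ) ==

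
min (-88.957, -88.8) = -88.957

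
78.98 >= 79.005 False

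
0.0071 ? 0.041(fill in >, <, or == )<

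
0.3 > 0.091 True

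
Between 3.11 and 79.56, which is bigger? 79.56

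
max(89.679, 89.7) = 89.7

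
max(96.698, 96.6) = 96.698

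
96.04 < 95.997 False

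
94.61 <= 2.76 False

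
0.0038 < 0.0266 True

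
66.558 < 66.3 False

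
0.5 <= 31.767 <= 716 True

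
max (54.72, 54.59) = 54.72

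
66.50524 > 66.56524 False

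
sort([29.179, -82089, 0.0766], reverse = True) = [29.179, 0.0766, -82089]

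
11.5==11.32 False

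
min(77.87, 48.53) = 48.53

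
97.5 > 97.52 False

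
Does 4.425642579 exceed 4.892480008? No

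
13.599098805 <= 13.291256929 False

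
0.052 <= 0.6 True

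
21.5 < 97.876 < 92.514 False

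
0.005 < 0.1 True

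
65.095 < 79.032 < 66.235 False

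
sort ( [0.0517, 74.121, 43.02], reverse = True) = [74.121, 43.02, 0.0517]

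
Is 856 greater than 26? Yes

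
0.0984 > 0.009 True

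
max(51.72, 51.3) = 51.72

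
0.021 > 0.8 False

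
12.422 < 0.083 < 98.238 False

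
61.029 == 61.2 False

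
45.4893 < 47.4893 True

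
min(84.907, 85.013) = 84.907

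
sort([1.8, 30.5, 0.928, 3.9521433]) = [0.928, 1.8, 3.9521433, 30.5]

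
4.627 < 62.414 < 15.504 False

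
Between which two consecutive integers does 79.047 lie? 79 and 80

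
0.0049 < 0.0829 True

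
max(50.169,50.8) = 50.8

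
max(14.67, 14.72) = 14.72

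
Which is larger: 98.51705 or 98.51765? 98.51765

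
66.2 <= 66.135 False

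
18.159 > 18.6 False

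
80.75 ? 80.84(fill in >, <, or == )<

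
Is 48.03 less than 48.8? Yes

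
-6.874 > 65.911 False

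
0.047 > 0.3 False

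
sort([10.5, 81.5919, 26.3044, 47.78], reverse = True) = [81.5919, 47.78, 26.3044, 10.5]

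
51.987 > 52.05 False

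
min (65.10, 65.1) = 65.10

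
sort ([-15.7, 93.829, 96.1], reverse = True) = [96.1, 93.829, -15.7]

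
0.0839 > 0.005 True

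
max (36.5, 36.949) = 36.949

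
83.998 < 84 True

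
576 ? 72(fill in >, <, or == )>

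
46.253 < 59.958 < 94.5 True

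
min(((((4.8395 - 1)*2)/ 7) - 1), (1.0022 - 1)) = 0.0022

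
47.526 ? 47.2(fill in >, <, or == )>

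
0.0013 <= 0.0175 True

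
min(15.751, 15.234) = 15.234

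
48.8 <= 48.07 False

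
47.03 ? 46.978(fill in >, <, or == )>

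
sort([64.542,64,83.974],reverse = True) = [83.974,64.542,64]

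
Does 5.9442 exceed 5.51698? Yes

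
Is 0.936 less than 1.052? Yes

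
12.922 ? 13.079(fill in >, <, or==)<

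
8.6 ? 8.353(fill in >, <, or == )>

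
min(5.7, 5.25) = 5.25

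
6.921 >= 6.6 True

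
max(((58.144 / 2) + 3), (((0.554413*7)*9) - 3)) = 32.072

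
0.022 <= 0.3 True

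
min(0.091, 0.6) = 0.091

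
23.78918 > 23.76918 True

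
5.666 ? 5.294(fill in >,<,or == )>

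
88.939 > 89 False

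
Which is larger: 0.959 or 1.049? 1.049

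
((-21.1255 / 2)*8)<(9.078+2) True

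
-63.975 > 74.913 False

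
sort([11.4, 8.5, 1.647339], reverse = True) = [11.4, 8.5, 1.647339]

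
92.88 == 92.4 False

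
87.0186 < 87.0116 False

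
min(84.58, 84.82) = 84.58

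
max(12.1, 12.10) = 12.10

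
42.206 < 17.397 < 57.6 False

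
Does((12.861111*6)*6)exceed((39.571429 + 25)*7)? Yes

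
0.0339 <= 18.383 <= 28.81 True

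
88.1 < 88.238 True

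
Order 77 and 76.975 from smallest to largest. 76.975, 77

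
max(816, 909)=909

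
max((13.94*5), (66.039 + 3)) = 69.7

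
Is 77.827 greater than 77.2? Yes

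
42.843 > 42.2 True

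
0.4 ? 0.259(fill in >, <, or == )>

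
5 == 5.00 True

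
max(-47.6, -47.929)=-47.6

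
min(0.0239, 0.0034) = 0.0034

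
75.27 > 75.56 False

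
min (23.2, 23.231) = 23.2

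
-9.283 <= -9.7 False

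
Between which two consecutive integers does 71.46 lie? 71 and 72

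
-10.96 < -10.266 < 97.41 True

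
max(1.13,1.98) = 1.98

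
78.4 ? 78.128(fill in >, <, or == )>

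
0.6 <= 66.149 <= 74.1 True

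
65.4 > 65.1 True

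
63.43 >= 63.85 False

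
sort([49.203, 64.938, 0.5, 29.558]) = [0.5, 29.558, 49.203, 64.938]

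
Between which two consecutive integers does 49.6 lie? 49 and 50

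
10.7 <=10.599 False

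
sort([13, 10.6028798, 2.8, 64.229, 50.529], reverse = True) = [64.229, 50.529, 13, 10.6028798, 2.8]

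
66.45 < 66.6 True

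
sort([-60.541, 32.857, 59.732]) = [-60.541, 32.857, 59.732]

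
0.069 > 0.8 False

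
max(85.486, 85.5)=85.5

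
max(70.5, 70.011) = 70.5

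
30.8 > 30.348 True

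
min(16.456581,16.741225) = 16.456581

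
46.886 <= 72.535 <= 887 True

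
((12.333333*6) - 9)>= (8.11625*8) True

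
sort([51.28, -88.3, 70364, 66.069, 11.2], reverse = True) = [70364, 66.069, 51.28, 11.2, -88.3]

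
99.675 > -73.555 True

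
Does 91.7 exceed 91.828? No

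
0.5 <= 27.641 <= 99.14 True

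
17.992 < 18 True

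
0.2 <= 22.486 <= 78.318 True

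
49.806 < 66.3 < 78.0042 True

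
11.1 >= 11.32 False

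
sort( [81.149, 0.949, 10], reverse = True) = [81.149, 10, 0.949]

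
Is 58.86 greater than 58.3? Yes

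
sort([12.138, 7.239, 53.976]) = [7.239, 12.138, 53.976]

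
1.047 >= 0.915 True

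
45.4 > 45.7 False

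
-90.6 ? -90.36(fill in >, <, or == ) <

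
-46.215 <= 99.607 True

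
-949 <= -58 True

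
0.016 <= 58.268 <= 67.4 True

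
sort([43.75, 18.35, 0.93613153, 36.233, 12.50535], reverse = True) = [43.75, 36.233, 18.35, 12.50535, 0.93613153]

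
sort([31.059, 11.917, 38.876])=[11.917, 31.059, 38.876]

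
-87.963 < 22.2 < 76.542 True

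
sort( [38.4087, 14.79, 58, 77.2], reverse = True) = [77.2, 58, 38.4087, 14.79]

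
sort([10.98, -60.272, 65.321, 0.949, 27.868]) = [-60.272, 0.949, 10.98, 27.868, 65.321]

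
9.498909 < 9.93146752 True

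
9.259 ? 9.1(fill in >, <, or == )>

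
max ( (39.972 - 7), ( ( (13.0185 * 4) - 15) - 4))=33.074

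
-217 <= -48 True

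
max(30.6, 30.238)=30.6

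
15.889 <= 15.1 False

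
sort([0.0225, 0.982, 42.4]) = [0.0225, 0.982, 42.4]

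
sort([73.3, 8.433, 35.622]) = [8.433, 35.622, 73.3]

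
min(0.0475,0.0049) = 0.0049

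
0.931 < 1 True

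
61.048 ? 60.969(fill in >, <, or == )>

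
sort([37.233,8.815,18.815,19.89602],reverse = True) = [37.233,19.89602,18.815,8.815]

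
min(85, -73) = -73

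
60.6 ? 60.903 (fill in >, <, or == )<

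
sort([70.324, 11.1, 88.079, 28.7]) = [11.1, 28.7, 70.324, 88.079]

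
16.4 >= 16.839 False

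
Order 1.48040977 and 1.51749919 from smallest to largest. 1.48040977, 1.51749919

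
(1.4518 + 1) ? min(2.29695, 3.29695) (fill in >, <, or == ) >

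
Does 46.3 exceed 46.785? No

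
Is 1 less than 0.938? No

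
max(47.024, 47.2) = 47.2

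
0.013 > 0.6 False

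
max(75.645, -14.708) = 75.645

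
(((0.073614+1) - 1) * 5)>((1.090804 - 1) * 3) True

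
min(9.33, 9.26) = 9.26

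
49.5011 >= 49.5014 False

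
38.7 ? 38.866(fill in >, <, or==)<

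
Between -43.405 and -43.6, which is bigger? -43.405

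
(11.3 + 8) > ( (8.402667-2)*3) True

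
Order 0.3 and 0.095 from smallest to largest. 0.095, 0.3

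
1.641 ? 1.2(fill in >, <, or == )>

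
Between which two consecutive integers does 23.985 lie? 23 and 24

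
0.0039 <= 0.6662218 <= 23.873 True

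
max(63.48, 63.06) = 63.48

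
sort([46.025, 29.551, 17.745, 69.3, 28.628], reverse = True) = [69.3, 46.025, 29.551, 28.628, 17.745]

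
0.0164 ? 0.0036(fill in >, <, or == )>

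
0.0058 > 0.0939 False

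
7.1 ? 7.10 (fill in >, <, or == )==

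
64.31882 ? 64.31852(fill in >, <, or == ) >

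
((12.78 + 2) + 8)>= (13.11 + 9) True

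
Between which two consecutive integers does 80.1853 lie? 80 and 81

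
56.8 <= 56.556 False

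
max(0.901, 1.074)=1.074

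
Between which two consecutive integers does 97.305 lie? 97 and 98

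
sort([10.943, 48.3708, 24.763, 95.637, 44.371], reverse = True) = [95.637, 48.3708, 44.371, 24.763, 10.943]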